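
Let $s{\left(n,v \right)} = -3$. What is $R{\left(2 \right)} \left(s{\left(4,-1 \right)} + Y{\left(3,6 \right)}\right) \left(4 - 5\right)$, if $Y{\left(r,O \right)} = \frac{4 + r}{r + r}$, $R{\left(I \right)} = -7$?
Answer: $- \frac{77}{6} \approx -12.833$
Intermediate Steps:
$Y{\left(r,O \right)} = \frac{4 + r}{2 r}$
$R{\left(2 \right)} \left(s{\left(4,-1 \right)} + Y{\left(3,6 \right)}\right) \left(4 - 5\right) = - 7 \left(-3 + \frac{4 + 3}{2 \cdot 3}\right) \left(4 - 5\right) = - 7 \left(-3 + \frac{1}{2} \cdot \frac{1}{3} \cdot 7\right) \left(-1\right) = - 7 \left(-3 + \frac{7}{6}\right) \left(-1\right) = - 7 \left(\left(- \frac{11}{6}\right) \left(-1\right)\right) = \left(-7\right) \frac{11}{6} = - \frac{77}{6}$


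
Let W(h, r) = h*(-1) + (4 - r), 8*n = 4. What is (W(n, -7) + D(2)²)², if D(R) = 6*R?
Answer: 95481/4 ≈ 23870.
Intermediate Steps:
n = ½ (n = (⅛)*4 = ½ ≈ 0.50000)
W(h, r) = 4 - h - r (W(h, r) = -h + (4 - r) = 4 - h - r)
(W(n, -7) + D(2)²)² = ((4 - 1*½ - 1*(-7)) + (6*2)²)² = ((4 - ½ + 7) + 12²)² = (21/2 + 144)² = (309/2)² = 95481/4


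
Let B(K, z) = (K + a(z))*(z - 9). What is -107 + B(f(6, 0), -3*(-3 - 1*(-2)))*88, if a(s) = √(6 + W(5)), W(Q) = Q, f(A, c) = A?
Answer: -3275 - 528*√11 ≈ -5026.2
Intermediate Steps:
a(s) = √11 (a(s) = √(6 + 5) = √11)
B(K, z) = (-9 + z)*(K + √11) (B(K, z) = (K + √11)*(z - 9) = (K + √11)*(-9 + z) = (-9 + z)*(K + √11))
-107 + B(f(6, 0), -3*(-3 - 1*(-2)))*88 = -107 + (-9*6 - 9*√11 + 6*(-3*(-3 - 1*(-2))) + (-3*(-3 - 1*(-2)))*√11)*88 = -107 + (-54 - 9*√11 + 6*(-3*(-3 + 2)) + (-3*(-3 + 2))*√11)*88 = -107 + (-54 - 9*√11 + 6*(-3*(-1)) + (-3*(-1))*√11)*88 = -107 + (-54 - 9*√11 + 6*3 + 3*√11)*88 = -107 + (-54 - 9*√11 + 18 + 3*√11)*88 = -107 + (-36 - 6*√11)*88 = -107 + (-3168 - 528*√11) = -3275 - 528*√11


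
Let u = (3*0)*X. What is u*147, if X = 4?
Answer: 0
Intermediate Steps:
u = 0 (u = (3*0)*4 = 0*4 = 0)
u*147 = 0*147 = 0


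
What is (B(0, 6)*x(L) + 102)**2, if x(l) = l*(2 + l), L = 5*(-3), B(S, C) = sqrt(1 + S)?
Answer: 88209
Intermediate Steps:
L = -15
(B(0, 6)*x(L) + 102)**2 = (sqrt(1 + 0)*(-15*(2 - 15)) + 102)**2 = (sqrt(1)*(-15*(-13)) + 102)**2 = (1*195 + 102)**2 = (195 + 102)**2 = 297**2 = 88209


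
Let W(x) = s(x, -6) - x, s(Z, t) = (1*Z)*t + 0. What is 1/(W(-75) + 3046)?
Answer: 1/3571 ≈ 0.00028003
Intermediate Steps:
s(Z, t) = Z*t (s(Z, t) = Z*t + 0 = Z*t)
W(x) = -7*x (W(x) = x*(-6) - x = -6*x - x = -7*x)
1/(W(-75) + 3046) = 1/(-7*(-75) + 3046) = 1/(525 + 3046) = 1/3571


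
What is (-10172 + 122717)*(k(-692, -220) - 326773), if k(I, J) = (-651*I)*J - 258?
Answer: -11190942574695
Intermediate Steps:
k(I, J) = -258 - 651*I*J (k(I, J) = -651*I*J - 258 = -258 - 651*I*J)
(-10172 + 122717)*(k(-692, -220) - 326773) = (-10172 + 122717)*((-258 - 651*(-692)*(-220)) - 326773) = 112545*((-258 - 99108240) - 326773) = 112545*(-99108498 - 326773) = 112545*(-99435271) = -11190942574695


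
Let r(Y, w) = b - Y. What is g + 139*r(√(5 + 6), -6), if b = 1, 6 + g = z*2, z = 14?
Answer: 161 - 139*√11 ≈ -300.01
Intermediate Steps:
g = 22 (g = -6 + 14*2 = -6 + 28 = 22)
r(Y, w) = 1 - Y
g + 139*r(√(5 + 6), -6) = 22 + 139*(1 - √(5 + 6)) = 22 + 139*(1 - √11) = 22 + (139 - 139*√11) = 161 - 139*√11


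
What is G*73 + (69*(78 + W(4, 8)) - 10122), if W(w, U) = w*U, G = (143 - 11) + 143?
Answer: 17543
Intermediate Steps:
G = 275 (G = 132 + 143 = 275)
W(w, U) = U*w
G*73 + (69*(78 + W(4, 8)) - 10122) = 275*73 + (69*(78 + 8*4) - 10122) = 20075 + (69*(78 + 32) - 10122) = 20075 + (69*110 - 10122) = 20075 + (7590 - 10122) = 20075 - 2532 = 17543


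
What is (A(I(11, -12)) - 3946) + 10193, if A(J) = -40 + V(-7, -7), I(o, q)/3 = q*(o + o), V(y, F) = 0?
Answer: 6207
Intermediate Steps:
I(o, q) = 6*o*q (I(o, q) = 3*(q*(o + o)) = 3*(q*(2*o)) = 3*(2*o*q) = 6*o*q)
A(J) = -40 (A(J) = -40 + 0 = -40)
(A(I(11, -12)) - 3946) + 10193 = (-40 - 3946) + 10193 = -3986 + 10193 = 6207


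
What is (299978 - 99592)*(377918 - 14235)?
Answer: 72876981638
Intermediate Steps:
(299978 - 99592)*(377918 - 14235) = 200386*363683 = 72876981638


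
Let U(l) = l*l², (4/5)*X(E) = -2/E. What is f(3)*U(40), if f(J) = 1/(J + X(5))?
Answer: 25600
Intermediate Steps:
X(E) = -5/(2*E) (X(E) = 5*(-2/E)/4 = -5/(2*E))
U(l) = l³
f(J) = 1/(-½ + J) (f(J) = 1/(J - 5/2/5) = 1/(J - 5/2*⅕) = 1/(J - ½) = 1/(-½ + J))
f(3)*U(40) = (2/(-1 + 2*3))*40³ = (2/(-1 + 6))*64000 = (2/5)*64000 = (2*(⅕))*64000 = (⅖)*64000 = 25600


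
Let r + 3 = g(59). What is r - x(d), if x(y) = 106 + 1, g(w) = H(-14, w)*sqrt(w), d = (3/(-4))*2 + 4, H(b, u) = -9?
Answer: -110 - 9*sqrt(59) ≈ -179.13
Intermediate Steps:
d = 5/2 (d = (3*(-1/4))*2 + 4 = -3/4*2 + 4 = -3/2 + 4 = 5/2 ≈ 2.5000)
g(w) = -9*sqrt(w)
x(y) = 107
r = -3 - 9*sqrt(59) ≈ -72.130
r - x(d) = (-3 - 9*sqrt(59)) - 1*107 = (-3 - 9*sqrt(59)) - 107 = -110 - 9*sqrt(59)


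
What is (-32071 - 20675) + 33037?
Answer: -19709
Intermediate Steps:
(-32071 - 20675) + 33037 = -52746 + 33037 = -19709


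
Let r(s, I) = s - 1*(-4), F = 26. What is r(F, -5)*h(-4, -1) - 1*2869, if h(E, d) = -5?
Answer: -3019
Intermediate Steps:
r(s, I) = 4 + s (r(s, I) = s + 4 = 4 + s)
r(F, -5)*h(-4, -1) - 1*2869 = (4 + 26)*(-5) - 1*2869 = 30*(-5) - 2869 = -150 - 2869 = -3019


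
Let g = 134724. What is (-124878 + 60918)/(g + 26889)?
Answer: -21320/53871 ≈ -0.39576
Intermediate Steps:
(-124878 + 60918)/(g + 26889) = (-124878 + 60918)/(134724 + 26889) = -63960/161613 = -63960*1/161613 = -21320/53871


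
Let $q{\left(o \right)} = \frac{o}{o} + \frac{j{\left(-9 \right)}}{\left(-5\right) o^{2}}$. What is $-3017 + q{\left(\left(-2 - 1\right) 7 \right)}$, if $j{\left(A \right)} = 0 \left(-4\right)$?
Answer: $-3016$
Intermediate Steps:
$j{\left(A \right)} = 0$
$q{\left(o \right)} = 1$ ($q{\left(o \right)} = \frac{o}{o} + \frac{0}{\left(-5\right) o^{2}} = 1 + 0 \left(- \frac{1}{5 o^{2}}\right) = 1 + 0 = 1$)
$-3017 + q{\left(\left(-2 - 1\right) 7 \right)} = -3017 + 1 = -3016$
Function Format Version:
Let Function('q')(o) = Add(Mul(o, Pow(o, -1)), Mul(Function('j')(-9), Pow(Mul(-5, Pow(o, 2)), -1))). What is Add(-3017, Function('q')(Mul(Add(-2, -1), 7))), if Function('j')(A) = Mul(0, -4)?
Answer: -3016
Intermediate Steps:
Function('j')(A) = 0
Function('q')(o) = 1 (Function('q')(o) = Add(Mul(o, Pow(o, -1)), Mul(0, Pow(Mul(-5, Pow(o, 2)), -1))) = Add(1, Mul(0, Mul(Rational(-1, 5), Pow(o, -2)))) = Add(1, 0) = 1)
Add(-3017, Function('q')(Mul(Add(-2, -1), 7))) = Add(-3017, 1) = -3016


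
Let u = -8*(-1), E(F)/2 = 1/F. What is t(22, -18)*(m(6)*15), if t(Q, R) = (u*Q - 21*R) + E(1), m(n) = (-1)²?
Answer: 8340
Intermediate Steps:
E(F) = 2/F (E(F) = 2*(1/F) = 2/F)
m(n) = 1
u = 8
t(Q, R) = 2 - 21*R + 8*Q (t(Q, R) = (8*Q - 21*R) + 2/1 = (-21*R + 8*Q) + 2*1 = (-21*R + 8*Q) + 2 = 2 - 21*R + 8*Q)
t(22, -18)*(m(6)*15) = (2 - 21*(-18) + 8*22)*(1*15) = (2 + 378 + 176)*15 = 556*15 = 8340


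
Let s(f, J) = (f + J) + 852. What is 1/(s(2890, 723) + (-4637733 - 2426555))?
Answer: -1/7059823 ≈ -1.4165e-7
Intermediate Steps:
s(f, J) = 852 + J + f (s(f, J) = (J + f) + 852 = 852 + J + f)
1/(s(2890, 723) + (-4637733 - 2426555)) = 1/((852 + 723 + 2890) + (-4637733 - 2426555)) = 1/(4465 - 7064288) = 1/(-7059823) = -1/7059823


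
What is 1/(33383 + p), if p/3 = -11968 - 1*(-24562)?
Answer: 1/71165 ≈ 1.4052e-5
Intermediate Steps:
p = 37782 (p = 3*(-11968 - 1*(-24562)) = 3*(-11968 + 24562) = 3*12594 = 37782)
1/(33383 + p) = 1/(33383 + 37782) = 1/71165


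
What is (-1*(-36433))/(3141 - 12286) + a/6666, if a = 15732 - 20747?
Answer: -288724553/60960570 ≈ -4.7363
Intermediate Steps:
a = -5015
(-1*(-36433))/(3141 - 12286) + a/6666 = (-1*(-36433))/(3141 - 12286) - 5015/6666 = 36433/(-9145) - 5015*1/6666 = 36433*(-1/9145) - 5015/6666 = -36433/9145 - 5015/6666 = -288724553/60960570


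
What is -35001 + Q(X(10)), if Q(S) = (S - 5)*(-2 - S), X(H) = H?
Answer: -35061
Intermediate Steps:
Q(S) = (-5 + S)*(-2 - S)
-35001 + Q(X(10)) = -35001 + (10 - 1*10² + 3*10) = -35001 + (10 - 1*100 + 30) = -35001 + (10 - 100 + 30) = -35001 - 60 = -35061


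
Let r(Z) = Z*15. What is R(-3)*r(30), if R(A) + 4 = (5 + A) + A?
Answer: -2250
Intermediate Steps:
r(Z) = 15*Z
R(A) = 1 + 2*A (R(A) = -4 + ((5 + A) + A) = -4 + (5 + 2*A) = 1 + 2*A)
R(-3)*r(30) = (1 + 2*(-3))*(15*30) = (1 - 6)*450 = -5*450 = -2250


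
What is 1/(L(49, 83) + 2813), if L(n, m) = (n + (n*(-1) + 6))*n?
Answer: 1/3107 ≈ 0.00032185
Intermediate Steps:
L(n, m) = 6*n (L(n, m) = (n + (-n + 6))*n = (n + (6 - n))*n = 6*n)
1/(L(49, 83) + 2813) = 1/(6*49 + 2813) = 1/(294 + 2813) = 1/3107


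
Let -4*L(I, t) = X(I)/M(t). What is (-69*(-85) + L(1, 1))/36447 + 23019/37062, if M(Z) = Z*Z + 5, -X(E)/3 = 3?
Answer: 469491565/600354984 ≈ 0.78202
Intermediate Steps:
X(E) = -9 (X(E) = -3*3 = -9)
M(Z) = 5 + Z² (M(Z) = Z² + 5 = 5 + Z²)
L(I, t) = 9/(4*(5 + t²)) (L(I, t) = -(-9)/(4*(5 + t²)) = 9/(4*(5 + t²)))
(-69*(-85) + L(1, 1))/36447 + 23019/37062 = (-69*(-85) + 9/(4*(5 + 1²)))/36447 + 23019/37062 = (5865 + 9/(4*(5 + 1)))*(1/36447) + 23019*(1/37062) = (5865 + (9/4)/6)*(1/36447) + 7673/12354 = (5865 + (9/4)*(⅙))*(1/36447) + 7673/12354 = (5865 + 3/8)*(1/36447) + 7673/12354 = (46923/8)*(1/36447) + 7673/12354 = 15641/97192 + 7673/12354 = 469491565/600354984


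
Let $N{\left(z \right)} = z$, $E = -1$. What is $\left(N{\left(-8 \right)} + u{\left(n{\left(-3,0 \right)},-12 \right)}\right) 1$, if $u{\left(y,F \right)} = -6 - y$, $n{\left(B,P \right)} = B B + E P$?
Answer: $-23$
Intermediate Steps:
$n{\left(B,P \right)} = B^{2} - P$ ($n{\left(B,P \right)} = B B - P = B^{2} - P$)
$\left(N{\left(-8 \right)} + u{\left(n{\left(-3,0 \right)},-12 \right)}\right) 1 = \left(-8 - \left(15 + 0\right)\right) 1 = \left(-8 - 15\right) 1 = \left(-23\right) 1 = -23$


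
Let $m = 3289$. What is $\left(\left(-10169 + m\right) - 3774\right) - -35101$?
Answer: $24447$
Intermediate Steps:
$\left(\left(-10169 + m\right) - 3774\right) - -35101 = \left(\left(-10169 + 3289\right) - 3774\right) - -35101 = \left(-6880 - 3774\right) + 35101 = -10654 + 35101 = 24447$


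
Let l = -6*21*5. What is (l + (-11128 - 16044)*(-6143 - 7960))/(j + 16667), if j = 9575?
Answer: 191603043/13121 ≈ 14603.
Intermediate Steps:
l = -630 (l = -126*5 = -630)
(l + (-11128 - 16044)*(-6143 - 7960))/(j + 16667) = (-630 + (-11128 - 16044)*(-6143 - 7960))/(9575 + 16667) = (-630 - 27172*(-14103))/26242 = (-630 + 383206716)*(1/26242) = 383206086*(1/26242) = 191603043/13121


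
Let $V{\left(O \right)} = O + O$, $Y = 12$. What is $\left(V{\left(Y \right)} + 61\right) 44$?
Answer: $3740$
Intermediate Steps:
$V{\left(O \right)} = 2 O$
$\left(V{\left(Y \right)} + 61\right) 44 = \left(2 \cdot 12 + 61\right) 44 = \left(24 + 61\right) 44 = 85 \cdot 44 = 3740$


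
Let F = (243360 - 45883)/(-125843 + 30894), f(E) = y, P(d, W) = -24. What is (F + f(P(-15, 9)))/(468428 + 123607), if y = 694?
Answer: 21899043/18737710405 ≈ 0.0011687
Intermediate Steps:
f(E) = 694
F = -197477/94949 (F = 197477/(-94949) = 197477*(-1/94949) = -197477/94949 ≈ -2.0798)
(F + f(P(-15, 9)))/(468428 + 123607) = (-197477/94949 + 694)/(468428 + 123607) = (65697129/94949)/592035 = (65697129/94949)*(1/592035) = 21899043/18737710405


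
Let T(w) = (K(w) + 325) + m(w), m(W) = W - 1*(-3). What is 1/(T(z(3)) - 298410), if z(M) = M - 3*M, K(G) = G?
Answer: -1/298094 ≈ -3.3546e-6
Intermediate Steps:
m(W) = 3 + W (m(W) = W + 3 = 3 + W)
z(M) = -2*M
T(w) = 328 + 2*w (T(w) = (w + 325) + (3 + w) = (325 + w) + (3 + w) = 328 + 2*w)
1/(T(z(3)) - 298410) = 1/((328 + 2*(-2*3)) - 298410) = 1/((328 + 2*(-6)) - 298410) = 1/((328 - 12) - 298410) = 1/(316 - 298410) = 1/(-298094) = -1/298094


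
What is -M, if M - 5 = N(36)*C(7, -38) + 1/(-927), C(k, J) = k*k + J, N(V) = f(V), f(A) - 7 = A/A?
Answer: -86210/927 ≈ -92.999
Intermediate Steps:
f(A) = 8 (f(A) = 7 + A/A = 7 + 1 = 8)
N(V) = 8
C(k, J) = J + k² (C(k, J) = k² + J = J + k²)
M = 86210/927 (M = 5 + (8*(-38 + 7²) + 1/(-927)) = 5 + (8*(-38 + 49) - 1/927) = 5 + (8*11 - 1/927) = 5 + (88 - 1/927) = 5 + 81575/927 = 86210/927 ≈ 92.999)
-M = -1*86210/927 = -86210/927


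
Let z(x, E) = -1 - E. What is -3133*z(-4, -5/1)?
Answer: -12532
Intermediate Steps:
-3133*z(-4, -5/1) = -3133*(-1 - (-5)/1) = -3133*(-1 - (-5)) = -3133*(-1 - 1*(-5)) = -3133*(-1 + 5) = -3133*4 = -12532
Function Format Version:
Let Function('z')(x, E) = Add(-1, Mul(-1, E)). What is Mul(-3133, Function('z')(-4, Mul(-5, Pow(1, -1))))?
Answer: -12532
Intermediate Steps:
Mul(-3133, Function('z')(-4, Mul(-5, Pow(1, -1)))) = Mul(-3133, Add(-1, Mul(-1, Mul(-5, Pow(1, -1))))) = Mul(-3133, Add(-1, Mul(-1, Mul(-5, 1)))) = Mul(-3133, Add(-1, Mul(-1, -5))) = Mul(-3133, Add(-1, 5)) = Mul(-3133, 4) = -12532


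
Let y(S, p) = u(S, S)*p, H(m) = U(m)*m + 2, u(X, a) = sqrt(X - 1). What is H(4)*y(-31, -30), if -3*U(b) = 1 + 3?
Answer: 400*I*sqrt(2) ≈ 565.69*I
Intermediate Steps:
u(X, a) = sqrt(-1 + X)
U(b) = -4/3 (U(b) = -(1 + 3)/3 = -1/3*4 = -4/3)
H(m) = 2 - 4*m/3 (H(m) = -4*m/3 + 2 = 2 - 4*m/3)
y(S, p) = p*sqrt(-1 + S) (y(S, p) = sqrt(-1 + S)*p = p*sqrt(-1 + S))
H(4)*y(-31, -30) = (2 - 4/3*4)*(-30*sqrt(-1 - 31)) = (2 - 16/3)*(-120*I*sqrt(2)) = -(-100)*4*I*sqrt(2) = -(-400)*I*sqrt(2) = 400*I*sqrt(2)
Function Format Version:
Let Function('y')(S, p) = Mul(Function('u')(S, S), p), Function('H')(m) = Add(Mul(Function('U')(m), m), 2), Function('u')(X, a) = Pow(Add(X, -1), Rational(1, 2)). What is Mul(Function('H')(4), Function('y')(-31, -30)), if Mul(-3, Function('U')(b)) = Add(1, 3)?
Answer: Mul(400, I, Pow(2, Rational(1, 2))) ≈ Mul(565.69, I)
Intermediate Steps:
Function('u')(X, a) = Pow(Add(-1, X), Rational(1, 2))
Function('U')(b) = Rational(-4, 3) (Function('U')(b) = Mul(Rational(-1, 3), Add(1, 3)) = Mul(Rational(-1, 3), 4) = Rational(-4, 3))
Function('H')(m) = Add(2, Mul(Rational(-4, 3), m)) (Function('H')(m) = Add(Mul(Rational(-4, 3), m), 2) = Add(2, Mul(Rational(-4, 3), m)))
Function('y')(S, p) = Mul(p, Pow(Add(-1, S), Rational(1, 2))) (Function('y')(S, p) = Mul(Pow(Add(-1, S), Rational(1, 2)), p) = Mul(p, Pow(Add(-1, S), Rational(1, 2))))
Mul(Function('H')(4), Function('y')(-31, -30)) = Mul(Add(2, Mul(Rational(-4, 3), 4)), Mul(-30, Pow(Add(-1, -31), Rational(1, 2)))) = Mul(Add(2, Rational(-16, 3)), Mul(-30, Pow(-32, Rational(1, 2)))) = Mul(Rational(-10, 3), Mul(-30, Mul(4, I, Pow(2, Rational(1, 2))))) = Mul(Rational(-10, 3), Mul(-120, I, Pow(2, Rational(1, 2)))) = Mul(400, I, Pow(2, Rational(1, 2)))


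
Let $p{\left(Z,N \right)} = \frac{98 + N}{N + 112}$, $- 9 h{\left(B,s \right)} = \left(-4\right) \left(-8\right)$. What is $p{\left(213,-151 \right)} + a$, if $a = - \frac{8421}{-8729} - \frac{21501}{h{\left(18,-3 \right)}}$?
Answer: $\frac{9414539453}{1556256} \approx 6049.5$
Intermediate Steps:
$h{\left(B,s \right)} = - \frac{32}{9}$ ($h{\left(B,s \right)} = - \frac{\left(-4\right) \left(-8\right)}{9} = \left(- \frac{1}{9}\right) 32 = - \frac{32}{9}$)
$p{\left(Z,N \right)} = \frac{98 + N}{112 + N}$
$a = \frac{241344219}{39904}$ ($a = - \frac{8421}{-8729} - \frac{21501}{- \frac{32}{9}} = \left(-8421\right) \left(- \frac{1}{8729}\right) - - \frac{193509}{32} = \frac{1203}{1247} + \frac{193509}{32} = \frac{241344219}{39904} \approx 6048.1$)
$p{\left(213,-151 \right)} + a = \frac{98 - 151}{112 - 151} + \frac{241344219}{39904} = \frac{1}{-39} \left(-53\right) + \frac{241344219}{39904} = \left(- \frac{1}{39}\right) \left(-53\right) + \frac{241344219}{39904} = \frac{53}{39} + \frac{241344219}{39904} = \frac{9414539453}{1556256}$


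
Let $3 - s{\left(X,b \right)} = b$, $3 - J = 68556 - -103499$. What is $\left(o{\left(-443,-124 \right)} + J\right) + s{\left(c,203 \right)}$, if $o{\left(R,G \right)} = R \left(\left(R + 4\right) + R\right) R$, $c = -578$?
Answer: $-173263870$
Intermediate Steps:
$J = -172052$ ($J = 3 - \left(68556 - -103499\right) = 3 - \left(68556 + 103499\right) = 3 - 172055 = -172052$)
$s{\left(X,b \right)} = 3 - b$
$o{\left(R,G \right)} = R^{2} \left(4 + 2 R\right)$ ($o{\left(R,G \right)} = R \left(\left(4 + R\right) + R\right) R = R \left(4 + 2 R\right) R = R^{2} \left(4 + 2 R\right)$)
$\left(o{\left(-443,-124 \right)} + J\right) + s{\left(c,203 \right)} = \left(2 \left(-443\right)^{2} \left(2 - 443\right) - 172052\right) + \left(3 - 203\right) = \left(2 \cdot 196249 \left(-441\right) - 172052\right) + \left(3 - 203\right) = \left(-173091618 - 172052\right) - 200 = -173263670 - 200 = -173263870$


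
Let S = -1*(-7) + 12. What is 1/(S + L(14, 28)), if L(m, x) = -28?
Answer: -⅑ ≈ -0.11111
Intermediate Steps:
S = 19 (S = 7 + 12 = 19)
1/(S + L(14, 28)) = 1/(19 - 28) = 1/(-9) = -⅑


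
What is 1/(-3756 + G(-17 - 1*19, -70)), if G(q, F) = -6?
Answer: -1/3762 ≈ -0.00026582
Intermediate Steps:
1/(-3756 + G(-17 - 1*19, -70)) = 1/(-3756 - 6) = 1/(-3762) = -1/3762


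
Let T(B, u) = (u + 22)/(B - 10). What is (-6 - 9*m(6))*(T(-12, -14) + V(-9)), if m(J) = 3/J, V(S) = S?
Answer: 2163/22 ≈ 98.318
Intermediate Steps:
T(B, u) = (22 + u)/(-10 + B)
(-6 - 9*m(6))*(T(-12, -14) + V(-9)) = (-6 - 27/6)*((22 - 14)/(-10 - 12) - 9) = (-6 - 27/6)*(8/(-22) - 9) = (-6 - 9*½)*(-1/22*8 - 9) = (-6 - 9/2)*(-4/11 - 9) = -21/2*(-103/11) = 2163/22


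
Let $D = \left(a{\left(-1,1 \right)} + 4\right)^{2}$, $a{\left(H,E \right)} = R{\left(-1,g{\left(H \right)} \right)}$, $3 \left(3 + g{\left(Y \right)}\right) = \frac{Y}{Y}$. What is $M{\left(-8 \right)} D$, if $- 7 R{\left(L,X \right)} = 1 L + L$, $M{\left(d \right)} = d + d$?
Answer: $- \frac{14400}{49} \approx -293.88$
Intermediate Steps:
$M{\left(d \right)} = 2 d$
$g{\left(Y \right)} = - \frac{8}{3}$ ($g{\left(Y \right)} = -3 + \frac{Y \frac{1}{Y}}{3} = -3 + \frac{1}{3} \cdot 1 = -3 + \frac{1}{3} = - \frac{8}{3}$)
$R{\left(L,X \right)} = - \frac{2 L}{7}$ ($R{\left(L,X \right)} = - \frac{1 L + L}{7} = - \frac{L + L}{7} = - \frac{2 L}{7}$)
$a{\left(H,E \right)} = \frac{2}{7}$ ($a{\left(H,E \right)} = \left(- \frac{2}{7}\right) \left(-1\right) = \frac{2}{7}$)
$D = \frac{900}{49}$ ($D = \left(\frac{2}{7} + 4\right)^{2} = \left(\frac{30}{7}\right)^{2} = \frac{900}{49} \approx 18.367$)
$M{\left(-8 \right)} D = 2 \left(-8\right) \frac{900}{49} = \left(-16\right) \frac{900}{49} = - \frac{14400}{49}$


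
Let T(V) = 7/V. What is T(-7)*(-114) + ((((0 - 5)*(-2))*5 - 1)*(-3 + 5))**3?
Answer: 941306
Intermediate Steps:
T(-7)*(-114) + ((((0 - 5)*(-2))*5 - 1)*(-3 + 5))**3 = (7/(-7))*(-114) + ((((0 - 5)*(-2))*5 - 1)*(-3 + 5))**3 = (7*(-1/7))*(-114) + ((-5*(-2)*5 - 1)*2)**3 = -1*(-114) + ((10*5 - 1)*2)**3 = 114 + ((50 - 1)*2)**3 = 114 + (49*2)**3 = 114 + 98**3 = 114 + 941192 = 941306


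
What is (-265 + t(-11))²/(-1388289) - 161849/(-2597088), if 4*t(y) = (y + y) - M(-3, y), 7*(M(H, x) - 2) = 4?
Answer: 551401977379/58889975473056 ≈ 0.0093633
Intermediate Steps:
M(H, x) = 18/7 (M(H, x) = 2 + (⅐)*4 = 2 + 4/7 = 18/7)
t(y) = -9/14 + y/2 (t(y) = ((y + y) - 1*18/7)/4 = (2*y - 18/7)/4 = (-18/7 + 2*y)/4 = -9/14 + y/2)
(-265 + t(-11))²/(-1388289) - 161849/(-2597088) = (-265 + (-9/14 + (½)*(-11)))²/(-1388289) - 161849/(-2597088) = (-265 + (-9/14 - 11/2))²*(-1/1388289) - 161849*(-1/2597088) = (-265 - 43/7)²*(-1/1388289) + 161849/2597088 = (-1898/7)²*(-1/1388289) + 161849/2597088 = (3602404/49)*(-1/1388289) + 161849/2597088 = -3602404/68026161 + 161849/2597088 = 551401977379/58889975473056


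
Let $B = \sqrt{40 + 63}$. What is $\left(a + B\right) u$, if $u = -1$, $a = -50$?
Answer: $50 - \sqrt{103} \approx 39.851$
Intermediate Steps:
$B = \sqrt{103} \approx 10.149$
$\left(a + B\right) u = \left(-50 + \sqrt{103}\right) \left(-1\right) = 50 - \sqrt{103}$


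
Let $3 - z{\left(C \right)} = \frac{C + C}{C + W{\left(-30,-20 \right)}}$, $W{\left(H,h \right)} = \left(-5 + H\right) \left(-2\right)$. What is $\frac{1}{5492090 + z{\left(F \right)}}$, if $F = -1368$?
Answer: $\frac{649}{3564366989} \approx 1.8208 \cdot 10^{-7}$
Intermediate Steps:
$W{\left(H,h \right)} = 10 - 2 H$
$z{\left(C \right)} = 3 - \frac{2 C}{70 + C}$ ($z{\left(C \right)} = 3 - \frac{C + C}{C + \left(10 - -60\right)} = 3 - \frac{2 C}{C + \left(10 + 60\right)} = 3 - \frac{2 C}{C + 70} = 3 - \frac{2 C}{70 + C}$)
$\frac{1}{5492090 + z{\left(F \right)}} = \frac{1}{5492090 + \frac{210 - 1368}{70 - 1368}} = \frac{1}{5492090 + \frac{1}{-1298} \left(-1158\right)} = \frac{1}{5492090 - - \frac{579}{649}} = \frac{1}{5492090 + \frac{579}{649}} = \frac{1}{\frac{3564366989}{649}} = \frac{649}{3564366989}$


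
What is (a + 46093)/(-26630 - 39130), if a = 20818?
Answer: -66911/65760 ≈ -1.0175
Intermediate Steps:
(a + 46093)/(-26630 - 39130) = (20818 + 46093)/(-26630 - 39130) = 66911/(-65760) = 66911*(-1/65760) = -66911/65760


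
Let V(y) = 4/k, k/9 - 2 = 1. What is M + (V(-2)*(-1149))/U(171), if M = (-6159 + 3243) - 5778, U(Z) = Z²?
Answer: -2287992818/263169 ≈ -8694.0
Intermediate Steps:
k = 27 (k = 18 + 9*1 = 18 + 9 = 27)
V(y) = 4/27
M = -8694 (M = -2916 - 5778 = -8694)
M + (V(-2)*(-1149))/U(171) = -8694 + ((4/27)*(-1149))/(171²) = -8694 - 1532/9/29241 = -8694 - 1532/9*1/29241 = -8694 - 1532/263169 = -2287992818/263169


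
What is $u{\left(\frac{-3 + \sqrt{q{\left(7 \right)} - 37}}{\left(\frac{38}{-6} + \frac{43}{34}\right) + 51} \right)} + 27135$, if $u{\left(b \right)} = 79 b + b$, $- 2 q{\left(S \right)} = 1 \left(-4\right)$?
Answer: $\frac{25420599}{937} + \frac{1632 i \sqrt{35}}{937} \approx 27130.0 + 10.304 i$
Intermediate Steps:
$q{\left(S \right)} = 2$ ($q{\left(S \right)} = - \frac{1 \left(-4\right)}{2} = \left(- \frac{1}{2}\right) \left(-4\right) = 2$)
$u{\left(b \right)} = 80 b$
$u{\left(\frac{-3 + \sqrt{q{\left(7 \right)} - 37}}{\left(\frac{38}{-6} + \frac{43}{34}\right) + 51} \right)} + 27135 = 80 \frac{-3 + \sqrt{2 - 37}}{\left(\frac{38}{-6} + \frac{43}{34}\right) + 51} + 27135 = 80 \frac{-3 + \sqrt{-35}}{\left(38 \left(- \frac{1}{6}\right) + 43 \cdot \frac{1}{34}\right) + 51} + 27135 = 80 \frac{-3 + i \sqrt{35}}{\left(- \frac{19}{3} + \frac{43}{34}\right) + 51} + 27135 = 80 \frac{-3 + i \sqrt{35}}{- \frac{517}{102} + 51} + 27135 = 80 \frac{-3 + i \sqrt{35}}{\frac{4685}{102}} + 27135 = 80 \left(-3 + i \sqrt{35}\right) \frac{102}{4685} + 27135 = 80 \left(- \frac{306}{4685} + \frac{102 i \sqrt{35}}{4685}\right) + 27135 = \left(- \frac{4896}{937} + \frac{1632 i \sqrt{35}}{937}\right) + 27135 = \frac{25420599}{937} + \frac{1632 i \sqrt{35}}{937}$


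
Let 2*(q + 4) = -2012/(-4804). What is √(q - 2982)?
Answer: I*√17226829338/2402 ≈ 54.642*I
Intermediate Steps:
q = -9105/2402 (q = -4 + (-2012/(-4804))/2 = -4 + (-2012*(-1/4804))/2 = -4 + (½)*(503/1201) = -4 + 503/2402 = -9105/2402 ≈ -3.7906)
√(q - 2982) = √(-9105/2402 - 2982) = √(-7171869/2402) = I*√17226829338/2402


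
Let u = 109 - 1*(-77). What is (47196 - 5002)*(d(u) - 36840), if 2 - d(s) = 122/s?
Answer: -144556433030/93 ≈ -1.5544e+9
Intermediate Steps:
u = 186 (u = 109 + 77 = 186)
d(s) = 2 - 122/s
(47196 - 5002)*(d(u) - 36840) = (47196 - 5002)*((2 - 122/186) - 36840) = 42194*((2 - 122*1/186) - 36840) = 42194*((2 - 61/93) - 36840) = 42194*(125/93 - 36840) = 42194*(-3425995/93) = -144556433030/93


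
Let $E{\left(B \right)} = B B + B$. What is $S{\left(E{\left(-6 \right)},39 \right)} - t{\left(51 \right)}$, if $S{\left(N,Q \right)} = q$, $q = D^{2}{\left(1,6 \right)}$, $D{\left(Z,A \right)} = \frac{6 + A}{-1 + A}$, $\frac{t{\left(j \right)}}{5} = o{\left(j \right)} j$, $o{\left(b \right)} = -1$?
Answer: $\frac{6519}{25} \approx 260.76$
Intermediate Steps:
$t{\left(j \right)} = - 5 j$ ($t{\left(j \right)} = 5 \left(- j\right) = - 5 j$)
$D{\left(Z,A \right)} = \frac{6 + A}{-1 + A}$
$E{\left(B \right)} = B + B^{2}$ ($E{\left(B \right)} = B^{2} + B = B + B^{2}$)
$q = \frac{144}{25}$ ($q = \left(\frac{6 + 6}{-1 + 6}\right)^{2} = \left(\frac{1}{5} \cdot 12\right)^{2} = \left(\frac{12}{5}\right)^{2} = \frac{144}{25} \approx 5.76$)
$S{\left(N,Q \right)} = \frac{144}{25}$
$S{\left(E{\left(-6 \right)},39 \right)} - t{\left(51 \right)} = \frac{144}{25} - \left(-5\right) 51 = \frac{144}{25} - -255 = \frac{144}{25} + 255 = \frac{6519}{25}$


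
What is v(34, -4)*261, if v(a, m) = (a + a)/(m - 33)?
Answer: -17748/37 ≈ -479.68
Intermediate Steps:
v(a, m) = 2*a/(-33 + m) (v(a, m) = (2*a)/(-33 + m) = 2*a/(-33 + m))
v(34, -4)*261 = (2*34/(-33 - 4))*261 = (2*34/(-37))*261 = (2*34*(-1/37))*261 = -68/37*261 = -17748/37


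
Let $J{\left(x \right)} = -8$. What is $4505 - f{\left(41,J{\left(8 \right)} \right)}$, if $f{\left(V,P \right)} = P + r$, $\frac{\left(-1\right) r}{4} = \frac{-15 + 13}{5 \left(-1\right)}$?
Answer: $\frac{22573}{5} \approx 4514.6$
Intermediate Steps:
$r = - \frac{8}{5}$ ($r = - 4 \frac{-15 + 13}{5 \left(-1\right)} = - 4 \left(- \frac{2}{-5}\right) = - 4 \left(\left(-2\right) \left(- \frac{1}{5}\right)\right) = \left(-4\right) \frac{2}{5} = - \frac{8}{5} \approx -1.6$)
$f{\left(V,P \right)} = - \frac{8}{5} + P$ ($f{\left(V,P \right)} = P - \frac{8}{5} = - \frac{8}{5} + P$)
$4505 - f{\left(41,J{\left(8 \right)} \right)} = 4505 - \left(- \frac{8}{5} - 8\right) = 4505 - - \frac{48}{5} = 4505 + \frac{48}{5} = \frac{22573}{5}$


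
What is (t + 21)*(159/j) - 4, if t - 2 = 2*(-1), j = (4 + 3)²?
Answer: 449/7 ≈ 64.143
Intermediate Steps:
j = 49 (j = 7² = 49)
t = 0 (t = 2 + 2*(-1) = 2 - 2 = 0)
(t + 21)*(159/j) - 4 = (0 + 21)*(159/49) - 4 = 21*(159*(1/49)) - 4 = 21*(159/49) - 4 = 477/7 - 4 = 449/7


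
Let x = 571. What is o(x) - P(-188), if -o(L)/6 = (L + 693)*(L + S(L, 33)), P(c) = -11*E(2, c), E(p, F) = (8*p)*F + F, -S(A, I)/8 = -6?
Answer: -4729652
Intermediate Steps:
S(A, I) = 48 (S(A, I) = -8*(-6) = 48)
E(p, F) = F + 8*F*p (E(p, F) = 8*F*p + F = F + 8*F*p)
P(c) = -187*c (P(c) = -11*c*(1 + 8*2) = -11*c*(1 + 16) = -11*c*17 = -187*c)
o(L) = -6*(48 + L)*(693 + L) (o(L) = -6*(L + 693)*(L + 48) = -6*(693 + L)*(48 + L) = -6*(48 + L)*(693 + L))
o(x) - P(-188) = (-199584 - 4446*571 - 6*571**2) - (-187)*(-188) = (-199584 - 2538666 - 6*326041) - 1*35156 = (-199584 - 2538666 - 1956246) - 35156 = -4694496 - 35156 = -4729652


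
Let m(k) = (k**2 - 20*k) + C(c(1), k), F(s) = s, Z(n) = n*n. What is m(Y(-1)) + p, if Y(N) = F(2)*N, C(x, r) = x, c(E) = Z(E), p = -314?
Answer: -269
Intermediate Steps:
Z(n) = n**2
c(E) = E**2
Y(N) = 2*N
m(k) = 1 + k**2 - 20*k (m(k) = (k**2 - 20*k) + 1**2 = (k**2 - 20*k) + 1 = 1 + k**2 - 20*k)
m(Y(-1)) + p = (1 + (2*(-1))**2 - 40*(-1)) - 314 = (1 + (-2)**2 - 20*(-2)) - 314 = (1 + 4 + 40) - 314 = 45 - 314 = -269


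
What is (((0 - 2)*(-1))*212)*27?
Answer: 11448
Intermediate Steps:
(((0 - 2)*(-1))*212)*27 = (-2*(-1)*212)*27 = (2*212)*27 = 424*27 = 11448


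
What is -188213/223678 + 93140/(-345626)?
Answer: -42942337629/38654466214 ≈ -1.1109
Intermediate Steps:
-188213/223678 + 93140/(-345626) = -188213*1/223678 + 93140*(-1/345626) = -188213/223678 - 46570/172813 = -42942337629/38654466214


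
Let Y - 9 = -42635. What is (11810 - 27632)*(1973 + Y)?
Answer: 643211766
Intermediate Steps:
Y = -42626 (Y = 9 - 42635 = -42626)
(11810 - 27632)*(1973 + Y) = (11810 - 27632)*(1973 - 42626) = -15822*(-40653) = 643211766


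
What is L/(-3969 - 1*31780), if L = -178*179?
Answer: 31862/35749 ≈ 0.89127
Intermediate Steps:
L = -31862
L/(-3969 - 1*31780) = -31862/(-3969 - 1*31780) = -31862/(-3969 - 31780) = -31862/(-35749) = -31862*(-1/35749) = 31862/35749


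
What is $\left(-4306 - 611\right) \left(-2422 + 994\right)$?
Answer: $7021476$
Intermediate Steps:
$\left(-4306 - 611\right) \left(-2422 + 994\right) = \left(-4917\right) \left(-1428\right) = 7021476$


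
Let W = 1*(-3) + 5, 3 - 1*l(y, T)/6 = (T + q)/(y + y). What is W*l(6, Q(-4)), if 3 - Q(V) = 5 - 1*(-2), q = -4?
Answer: 44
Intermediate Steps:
Q(V) = -4 (Q(V) = 3 - (5 - 1*(-2)) = 3 - (5 + 2) = 3 - 1*7 = 3 - 7 = -4)
l(y, T) = 18 - 3*(-4 + T)/y (l(y, T) = 18 - 6*(T - 4)/(y + y) = 18 - 6*(-4 + T)/(2*y) = 18 - 6*(-4 + T)*1/(2*y) = 18 - 3*(-4 + T)/y)
W = 2 (W = -3 + 5 = 2)
W*l(6, Q(-4)) = 2*(3*(4 - 1*(-4) + 6*6)/6) = 2*(3*(⅙)*(4 + 4 + 36)) = 2*(3*(⅙)*44) = 2*22 = 44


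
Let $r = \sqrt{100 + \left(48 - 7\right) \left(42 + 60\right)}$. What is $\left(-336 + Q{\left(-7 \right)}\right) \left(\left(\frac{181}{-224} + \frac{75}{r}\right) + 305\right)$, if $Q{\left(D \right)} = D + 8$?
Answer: $- \frac{22826565}{224} - \frac{25125 \sqrt{4282}}{4282} \approx -1.0229 \cdot 10^{5}$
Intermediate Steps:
$Q{\left(D \right)} = 8 + D$
$r = \sqrt{4282}$ ($r = \sqrt{100 + 41 \cdot 102} = \sqrt{100 + 4182} = \sqrt{4282} \approx 65.437$)
$\left(-336 + Q{\left(-7 \right)}\right) \left(\left(\frac{181}{-224} + \frac{75}{r}\right) + 305\right) = \left(-336 + \left(8 - 7\right)\right) \left(\left(\frac{181}{-224} + \frac{75}{\sqrt{4282}}\right) + 305\right) = \left(-336 + 1\right) \left(\left(181 \left(- \frac{1}{224}\right) + 75 \frac{\sqrt{4282}}{4282}\right) + 305\right) = - 335 \left(\left(- \frac{181}{224} + \frac{75 \sqrt{4282}}{4282}\right) + 305\right) = - 335 \left(\frac{68139}{224} + \frac{75 \sqrt{4282}}{4282}\right) = - \frac{22826565}{224} - \frac{25125 \sqrt{4282}}{4282}$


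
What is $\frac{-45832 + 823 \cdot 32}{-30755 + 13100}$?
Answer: $\frac{19496}{17655} \approx 1.1043$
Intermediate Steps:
$\frac{-45832 + 823 \cdot 32}{-30755 + 13100} = \frac{-45832 + 26336}{-17655} = \left(-19496\right) \left(- \frac{1}{17655}\right) = \frac{19496}{17655}$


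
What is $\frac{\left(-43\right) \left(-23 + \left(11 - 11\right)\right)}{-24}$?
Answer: $- \frac{989}{24} \approx -41.208$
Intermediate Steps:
$\frac{\left(-43\right) \left(-23 + \left(11 - 11\right)\right)}{-24} = - 43 \left(-23 + 0\right) \left(- \frac{1}{24}\right) = \left(-43\right) \left(-23\right) \left(- \frac{1}{24}\right) = 989 \left(- \frac{1}{24}\right) = - \frac{989}{24}$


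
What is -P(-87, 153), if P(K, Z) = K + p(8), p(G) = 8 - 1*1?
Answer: 80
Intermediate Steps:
p(G) = 7 (p(G) = 8 - 1 = 7)
P(K, Z) = 7 + K (P(K, Z) = K + 7 = 7 + K)
-P(-87, 153) = -(7 - 87) = -1*(-80) = 80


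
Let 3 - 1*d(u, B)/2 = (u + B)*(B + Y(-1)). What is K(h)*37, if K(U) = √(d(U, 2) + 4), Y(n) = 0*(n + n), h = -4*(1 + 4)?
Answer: 37*√82 ≈ 335.05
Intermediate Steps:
h = -20 (h = -4*5 = -20)
Y(n) = 0 (Y(n) = 0*(2*n) = 0)
d(u, B) = 6 - 2*B*(B + u) (d(u, B) = 6 - 2*(u + B)*(B + 0) = 6 - 2*(B + u)*B = 6 - 2*B*(B + u))
K(U) = √(2 - 4*U) (K(U) = √((6 - 2*2² - 2*2*U) + 4) = √((6 - 2*4 - 4*U) + 4) = √((6 - 8 - 4*U) + 4) = √((-2 - 4*U) + 4) = √(2 - 4*U))
K(h)*37 = √(2 - 4*(-20))*37 = √(2 + 80)*37 = √82*37 = 37*√82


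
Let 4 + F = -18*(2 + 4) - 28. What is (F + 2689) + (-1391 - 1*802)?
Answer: 356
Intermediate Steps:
F = -140 (F = -4 + (-18*(2 + 4) - 28) = -4 + (-18*6 - 28) = -4 + (-9*12 - 28) = -4 + (-108 - 28) = -4 - 136 = -140)
(F + 2689) + (-1391 - 1*802) = (-140 + 2689) + (-1391 - 1*802) = 2549 + (-1391 - 802) = 2549 - 2193 = 356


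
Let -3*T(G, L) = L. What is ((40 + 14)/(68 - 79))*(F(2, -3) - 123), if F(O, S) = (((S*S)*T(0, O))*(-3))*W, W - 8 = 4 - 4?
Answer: -1134/11 ≈ -103.09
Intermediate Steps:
W = 8 (W = 8 + (4 - 4) = 8 + 0 = 8)
T(G, L) = -L/3
F(O, S) = 8*O*S² (F(O, S) = (((S*S)*(-O/3))*(-3))*8 = ((S²*(-O/3))*(-3))*8 = (-O*S²/3*(-3))*8 = (O*S²)*8 = 8*O*S²)
((40 + 14)/(68 - 79))*(F(2, -3) - 123) = ((40 + 14)/(68 - 79))*(8*2*(-3)² - 123) = (54/(-11))*(8*2*9 - 123) = (54*(-1/11))*(144 - 123) = -54/11*21 = -1134/11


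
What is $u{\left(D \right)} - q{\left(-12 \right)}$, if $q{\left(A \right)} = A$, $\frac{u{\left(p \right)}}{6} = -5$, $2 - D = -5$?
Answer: $-18$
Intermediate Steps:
$D = 7$ ($D = 2 - -5 = 2 + 5 = 7$)
$u{\left(p \right)} = -30$ ($u{\left(p \right)} = 6 \left(-5\right) = -30$)
$u{\left(D \right)} - q{\left(-12 \right)} = -30 - -12 = -30 + 12 = -18$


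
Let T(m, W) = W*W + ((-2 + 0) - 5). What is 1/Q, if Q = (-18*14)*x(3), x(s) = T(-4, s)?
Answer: -1/504 ≈ -0.0019841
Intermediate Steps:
T(m, W) = -7 + W² (T(m, W) = W² + (-2 - 5) = W² - 7 = -7 + W²)
x(s) = -7 + s²
Q = -504 (Q = (-18*14)*(-7 + 3²) = -252*(-7 + 9) = -252*2 = -504)
1/Q = 1/(-504) = -1/504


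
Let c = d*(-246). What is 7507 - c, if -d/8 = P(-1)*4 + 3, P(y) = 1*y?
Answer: 9475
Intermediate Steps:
P(y) = y
d = 8 (d = -8*(-1*4 + 3) = -8*(-4 + 3) = -8*(-1) = 8)
c = -1968 (c = 8*(-246) = -1968)
7507 - c = 7507 - 1*(-1968) = 7507 + 1968 = 9475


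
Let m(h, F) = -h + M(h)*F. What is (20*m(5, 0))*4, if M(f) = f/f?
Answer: -400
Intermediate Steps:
M(f) = 1
m(h, F) = F - h (m(h, F) = -h + 1*F = -h + F = F - h)
(20*m(5, 0))*4 = (20*(0 - 1*5))*4 = (20*(0 - 5))*4 = (20*(-5))*4 = -100*4 = -400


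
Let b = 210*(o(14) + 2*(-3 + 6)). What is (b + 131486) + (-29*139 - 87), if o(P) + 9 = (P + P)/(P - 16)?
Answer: 123798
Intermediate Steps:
o(P) = -9 + 2*P/(-16 + P) (o(P) = -9 + (P + P)/(P - 16) = -9 + (2*P)/(-16 + P) = -9 + 2*P/(-16 + P))
b = -3570 (b = 210*((144 - 7*14)/(-16 + 14) + 2*(-3 + 6)) = 210*((144 - 98)/(-2) + 2*3) = 210*(-1/2*46 + 6) = 210*(-23 + 6) = 210*(-17) = -3570)
(b + 131486) + (-29*139 - 87) = (-3570 + 131486) + (-29*139 - 87) = 127916 + (-4031 - 87) = 127916 - 4118 = 123798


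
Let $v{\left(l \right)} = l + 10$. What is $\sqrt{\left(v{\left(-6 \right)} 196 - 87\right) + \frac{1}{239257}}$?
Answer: $\frac{\sqrt{39899006937410}}{239257} \approx 26.401$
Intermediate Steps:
$v{\left(l \right)} = 10 + l$
$\sqrt{\left(v{\left(-6 \right)} 196 - 87\right) + \frac{1}{239257}} = \sqrt{\left(\left(10 - 6\right) 196 - 87\right) + \frac{1}{239257}} = \sqrt{\left(4 \cdot 196 - 87\right) + \frac{1}{239257}} = \sqrt{\left(784 - 87\right) + \frac{1}{239257}} = \sqrt{697 + \frac{1}{239257}} = \sqrt{\frac{166762130}{239257}} = \frac{\sqrt{39899006937410}}{239257}$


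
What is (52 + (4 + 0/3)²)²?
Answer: 4624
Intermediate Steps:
(52 + (4 + 0/3)²)² = (52 + (4 + 0*(⅓))²)² = (52 + (4 + 0)²)² = (52 + 4²)² = (52 + 16)² = 68² = 4624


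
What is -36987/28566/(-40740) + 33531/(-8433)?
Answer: -1445272458247/363486924360 ≈ -3.9761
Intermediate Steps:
-36987/28566/(-40740) + 33531/(-8433) = -36987*1/28566*(-1/40740) + 33531*(-1/8433) = -12329/9522*(-1/40740) - 11177/2811 = 12329/387926280 - 11177/2811 = -1445272458247/363486924360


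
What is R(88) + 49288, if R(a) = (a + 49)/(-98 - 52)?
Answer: 7393063/150 ≈ 49287.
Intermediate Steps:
R(a) = -49/150 - a/150 (R(a) = (49 + a)/(-150) = (49 + a)*(-1/150) = -49/150 - a/150)
R(88) + 49288 = (-49/150 - 1/150*88) + 49288 = (-49/150 - 44/75) + 49288 = -137/150 + 49288 = 7393063/150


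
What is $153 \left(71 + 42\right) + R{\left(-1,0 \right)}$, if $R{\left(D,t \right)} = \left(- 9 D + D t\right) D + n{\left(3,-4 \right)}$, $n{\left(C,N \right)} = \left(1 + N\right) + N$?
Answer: $17273$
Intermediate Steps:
$n{\left(C,N \right)} = 1 + 2 N$
$R{\left(D,t \right)} = -7 + D \left(- 9 D + D t\right)$ ($R{\left(D,t \right)} = \left(- 9 D + D t\right) D + \left(1 + 2 \left(-4\right)\right) = D \left(- 9 D + D t\right) + \left(1 - 8\right) = D \left(- 9 D + D t\right) - 7 = -7 + D \left(- 9 D + D t\right)$)
$153 \left(71 + 42\right) + R{\left(-1,0 \right)} = 153 \left(71 + 42\right) - \left(7 + 9\right) = 153 \cdot 113 - 16 = 17289 - 16 = 17273$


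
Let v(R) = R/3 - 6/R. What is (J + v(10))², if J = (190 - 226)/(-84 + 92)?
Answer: 2809/900 ≈ 3.1211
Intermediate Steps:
J = -9/2 (J = -36/8 = -36*⅛ = -9/2 ≈ -4.5000)
v(R) = -6/R + R/3 (v(R) = R*(⅓) - 6/R = R/3 - 6/R = -6/R + R/3)
(J + v(10))² = (-9/2 + (-6/10 + (⅓)*10))² = (-9/2 + (-6*⅒ + 10/3))² = (-9/2 + (-⅗ + 10/3))² = (-9/2 + 41/15)² = (-53/30)² = 2809/900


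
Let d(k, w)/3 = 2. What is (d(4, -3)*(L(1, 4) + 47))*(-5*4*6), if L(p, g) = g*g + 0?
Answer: -45360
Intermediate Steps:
d(k, w) = 6 (d(k, w) = 3*2 = 6)
L(p, g) = g**2 (L(p, g) = g**2 + 0 = g**2)
(d(4, -3)*(L(1, 4) + 47))*(-5*4*6) = (6*(4**2 + 47))*(-5*4*6) = (6*(16 + 47))*(-20*6) = (6*63)*(-120) = 378*(-120) = -45360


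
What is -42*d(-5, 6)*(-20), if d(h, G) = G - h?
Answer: 9240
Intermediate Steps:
-42*d(-5, 6)*(-20) = -42*(6 - 1*(-5))*(-20) = -42*(6 + 5)*(-20) = -42*11*(-20) = -462*(-20) = 9240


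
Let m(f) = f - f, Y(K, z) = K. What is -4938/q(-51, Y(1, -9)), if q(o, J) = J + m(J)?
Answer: -4938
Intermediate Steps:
m(f) = 0
q(o, J) = J (q(o, J) = J + 0 = J)
-4938/q(-51, Y(1, -9)) = -4938/1 = -4938*1 = -4938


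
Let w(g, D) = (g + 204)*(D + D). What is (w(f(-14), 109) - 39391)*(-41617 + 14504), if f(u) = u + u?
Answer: 27736599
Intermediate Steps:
f(u) = 2*u
w(g, D) = 2*D*(204 + g) (w(g, D) = (204 + g)*(2*D) = 2*D*(204 + g))
(w(f(-14), 109) - 39391)*(-41617 + 14504) = (2*109*(204 + 2*(-14)) - 39391)*(-41617 + 14504) = (2*109*(204 - 28) - 39391)*(-27113) = (2*109*176 - 39391)*(-27113) = (38368 - 39391)*(-27113) = -1023*(-27113) = 27736599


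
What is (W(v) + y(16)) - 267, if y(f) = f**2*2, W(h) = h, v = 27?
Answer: 272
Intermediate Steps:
y(f) = 2*f**2
(W(v) + y(16)) - 267 = (27 + 2*16**2) - 267 = (27 + 2*256) - 267 = (27 + 512) - 267 = 539 - 267 = 272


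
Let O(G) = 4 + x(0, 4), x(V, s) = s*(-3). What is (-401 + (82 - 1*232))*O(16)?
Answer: 4408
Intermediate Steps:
x(V, s) = -3*s
O(G) = -8 (O(G) = 4 - 3*4 = 4 - 12 = -8)
(-401 + (82 - 1*232))*O(16) = (-401 + (82 - 1*232))*(-8) = (-401 + (82 - 232))*(-8) = (-401 - 150)*(-8) = -551*(-8) = 4408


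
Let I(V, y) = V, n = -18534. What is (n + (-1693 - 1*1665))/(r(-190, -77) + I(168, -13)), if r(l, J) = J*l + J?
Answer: -21892/14721 ≈ -1.4871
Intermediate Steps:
r(l, J) = J + J*l
(n + (-1693 - 1*1665))/(r(-190, -77) + I(168, -13)) = (-18534 + (-1693 - 1*1665))/(-77*(1 - 190) + 168) = (-18534 + (-1693 - 1665))/(-77*(-189) + 168) = (-18534 - 3358)/(14553 + 168) = -21892/14721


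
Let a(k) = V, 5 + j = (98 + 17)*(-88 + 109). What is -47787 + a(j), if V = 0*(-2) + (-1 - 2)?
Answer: -47790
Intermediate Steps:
j = 2410 (j = -5 + (98 + 17)*(-88 + 109) = -5 + 115*21 = -5 + 2415 = 2410)
V = -3 (V = 0 - 3 = -3)
a(k) = -3
-47787 + a(j) = -47787 - 3 = -47790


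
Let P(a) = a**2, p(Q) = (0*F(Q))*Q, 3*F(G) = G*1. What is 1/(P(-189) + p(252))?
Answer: 1/35721 ≈ 2.7995e-5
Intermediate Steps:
F(G) = G/3 (F(G) = (G*1)/3 = G/3)
p(Q) = 0 (p(Q) = (0*(Q/3))*Q = 0*Q = 0)
1/(P(-189) + p(252)) = 1/((-189)**2 + 0) = 1/(35721 + 0) = 1/35721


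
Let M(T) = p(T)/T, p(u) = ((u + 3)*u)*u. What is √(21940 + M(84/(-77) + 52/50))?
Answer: √1659201146/275 ≈ 148.12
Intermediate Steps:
p(u) = u²*(3 + u) (p(u) = ((3 + u)*u)*u = (u*(3 + u))*u = u²*(3 + u))
M(T) = T*(3 + T) (M(T) = (T²*(3 + T))/T = T*(3 + T))
√(21940 + M(84/(-77) + 52/50)) = √(21940 + (84/(-77) + 52/50)*(3 + (84/(-77) + 52/50))) = √(21940 + (84*(-1/77) + 52*(1/50))*(3 + (84*(-1/77) + 52*(1/50)))) = √(21940 + (-12/11 + 26/25)*(3 + (-12/11 + 26/25))) = √(21940 - 14*(3 - 14/275)/275) = √(21940 - 14/275*811/275) = √(21940 - 11354/75625) = √(1659201146/75625) = √1659201146/275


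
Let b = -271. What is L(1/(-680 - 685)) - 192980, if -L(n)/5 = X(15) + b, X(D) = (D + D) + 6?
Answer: -191805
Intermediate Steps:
X(D) = 6 + 2*D (X(D) = 2*D + 6 = 6 + 2*D)
L(n) = 1175 (L(n) = -5*((6 + 2*15) - 271) = -5*((6 + 30) - 271) = -5*(36 - 271) = -5*(-235) = 1175)
L(1/(-680 - 685)) - 192980 = 1175 - 192980 = -191805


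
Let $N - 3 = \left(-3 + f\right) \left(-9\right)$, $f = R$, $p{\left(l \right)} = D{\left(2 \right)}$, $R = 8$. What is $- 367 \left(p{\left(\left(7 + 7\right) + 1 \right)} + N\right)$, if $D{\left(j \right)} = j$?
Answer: $14680$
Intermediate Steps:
$p{\left(l \right)} = 2$
$f = 8$
$N = -42$ ($N = 3 + \left(-3 + 8\right) \left(-9\right) = 3 + 5 \left(-9\right) = 3 - 45 = -42$)
$- 367 \left(p{\left(\left(7 + 7\right) + 1 \right)} + N\right) = - 367 \left(2 - 42\right) = \left(-367\right) \left(-40\right) = 14680$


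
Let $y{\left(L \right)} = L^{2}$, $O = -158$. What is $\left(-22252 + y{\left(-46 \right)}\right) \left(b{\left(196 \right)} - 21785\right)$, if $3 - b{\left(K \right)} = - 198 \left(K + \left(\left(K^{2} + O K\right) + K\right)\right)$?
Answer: $-30818913168$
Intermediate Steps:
$b{\left(K \right)} = 3 - 30888 K + 198 K^{2}$ ($b{\left(K \right)} = 3 - - 198 \left(K + \left(\left(K^{2} - 158 K\right) + K\right)\right) = 3 - - 198 \left(K + \left(K^{2} - 157 K\right)\right) = 3 - - 198 \left(K^{2} - 156 K\right) = 3 - \left(- 198 K^{2} + 30888 K\right) = 3 + \left(- 30888 K + 198 K^{2}\right) = 3 - 30888 K + 198 K^{2}$)
$\left(-22252 + y{\left(-46 \right)}\right) \left(b{\left(196 \right)} - 21785\right) = \left(-22252 + \left(-46\right)^{2}\right) \left(\left(3 - 6054048 + 198 \cdot 196^{2}\right) - 21785\right) = \left(-22252 + 2116\right) \left(\left(3 - 6054048 + 198 \cdot 38416\right) - 21785\right) = - 20136 \left(\left(3 - 6054048 + 7606368\right) - 21785\right) = - 20136 \left(1552323 - 21785\right) = \left(-20136\right) 1530538 = -30818913168$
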